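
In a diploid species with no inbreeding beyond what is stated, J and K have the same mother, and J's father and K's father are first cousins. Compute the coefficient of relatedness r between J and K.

Relatedness sums over independent paths through distinct common ancestors.
J and K are related in two ways: half-sibs through their shared mother (r = 1/4) and second cousins through their fathers (r = 1/32).
r = 1/4 + 1/32 = 9/32 = 0.28125.

0.28125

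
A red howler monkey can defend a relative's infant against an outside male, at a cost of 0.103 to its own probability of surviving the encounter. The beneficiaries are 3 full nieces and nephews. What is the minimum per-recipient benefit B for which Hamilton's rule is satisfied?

r to a full niece or nephew = 1/4 (full aunt/uncle↔niece/nephew: two paths of length 3 through the shared grandparent pair: r = 2·(1/2)^3 = 1/4).
Hamilton's rule with n recipients of equal r: n·r·B > C, so B > C/(n·r) = 0.103/(3·0.25) = 0.1373.

0.1373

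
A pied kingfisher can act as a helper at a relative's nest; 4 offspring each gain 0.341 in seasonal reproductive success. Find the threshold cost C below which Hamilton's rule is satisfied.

0.682

r to an offspring = 0.5 (one parent–offspring link: r = (1/2)^1 = 1/2).
Hamilton's rule: n·r·B > C, so the trait is favored while C < n·r·B = 4·0.5·0.341 = 0.682.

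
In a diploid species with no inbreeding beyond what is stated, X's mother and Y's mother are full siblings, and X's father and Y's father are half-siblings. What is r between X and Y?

Relatedness sums over independent paths through distinct common ancestors.
X and Y are related in two ways: first cousins through their mothers (r = 1/8) and half first cousins through their fathers (r = 1/16).
r = 1/8 + 1/16 = 3/16 = 0.1875.

0.1875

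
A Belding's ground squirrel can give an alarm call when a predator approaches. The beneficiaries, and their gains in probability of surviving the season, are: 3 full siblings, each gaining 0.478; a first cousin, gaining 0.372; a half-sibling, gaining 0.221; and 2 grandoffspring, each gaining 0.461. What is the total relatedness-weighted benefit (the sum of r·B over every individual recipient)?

1.04925

r to a full sibling = 1/2 (full sibs share both parents — two paths of length 2: r = 2·(1/2)^2 = 1/2).
r to a first cousin = 0.125 (first cousins share one grandparent pair — two paths of length 4: r = 2·(1/2)^4 = 1/8).
r to a half-sibling = 0.25 (half-sibs share one parent — one path of length 2: r = (1/2)^2 = 1/4).
r to a grandoffspring = 1/4 (two parent–offspring links: r = (1/2)^2 = 1/4).
Summing one r·B term per recipient: 3·0.5·0.478 + 1·0.125·0.372 + 1·0.25·0.221 + 2·0.25·0.461 = 1.04925.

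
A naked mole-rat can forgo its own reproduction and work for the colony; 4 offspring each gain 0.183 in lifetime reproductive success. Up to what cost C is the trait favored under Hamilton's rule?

r to an offspring = 0.5 (one parent–offspring link: r = (1/2)^1 = 1/2).
Hamilton's rule: n·r·B > C, so the trait is favored while C < n·r·B = 4·0.5·0.183 = 0.366.

0.366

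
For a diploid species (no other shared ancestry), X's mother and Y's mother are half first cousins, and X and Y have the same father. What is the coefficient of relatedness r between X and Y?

With two independent routes of shared ancestry, r is the sum of the two contributions.
X and Y are related in two ways: half second cousins through their mothers (r = 1/64) and half-sibs through their shared father (r = 1/4).
r = 1/64 + 1/4 = 0.265625.

0.265625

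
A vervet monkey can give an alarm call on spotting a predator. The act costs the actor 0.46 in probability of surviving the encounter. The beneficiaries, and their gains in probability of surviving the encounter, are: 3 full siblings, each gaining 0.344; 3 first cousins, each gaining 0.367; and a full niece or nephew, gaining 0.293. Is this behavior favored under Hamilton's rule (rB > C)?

Hamilton's rule: the trait is favored when the sum of r·B over every recipient exceeds the actor's cost C.
r to a full sibling = 1/2 (full sibs share both parents — two paths of length 2: r = 2·(1/2)^2 = 1/2).
r to a first cousin = 0.125 (first cousins share one grandparent pair — two paths of length 4: r = 2·(1/2)^4 = 1/8).
r to a full niece or nephew = 0.25 (full aunt/uncle↔niece/nephew: two paths of length 3 through the shared grandparent pair: r = 2·(1/2)^3 = 1/4).
Summing one r·B term per recipient: 3·0.5·0.344 + 3·0.125·0.367 + 1·0.25·0.293 = 0.726875.
0.726875 > 0.46: the indirect benefit exceeds the cost.

Yes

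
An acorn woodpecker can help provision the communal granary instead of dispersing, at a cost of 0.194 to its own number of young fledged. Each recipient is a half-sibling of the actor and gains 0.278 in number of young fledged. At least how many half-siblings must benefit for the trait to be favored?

r to a half-sibling = 1/4 (half-sibs share one parent — one path of length 2: r = (1/2)^2 = 1/4).
Hamilton's rule: n·r·B > C  ⇒  n > C/(r·B) = 0.194/(0.25·0.278) = 2.791.
The smallest integer exceeding 2.791 is 3.

3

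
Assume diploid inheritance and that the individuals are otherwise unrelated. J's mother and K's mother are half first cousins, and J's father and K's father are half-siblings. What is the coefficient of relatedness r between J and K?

Relatedness sums over independent paths through distinct common ancestors.
J and K are related in two ways: half second cousins through their mothers (r = 1/64) and half first cousins through their fathers (r = 1/16).
r = 1/64 + 1/16 = 0.078125.

0.078125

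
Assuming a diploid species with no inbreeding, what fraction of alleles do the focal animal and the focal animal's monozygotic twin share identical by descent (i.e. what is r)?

1

Each parent–offspring link contributes a factor of 1/2, and independent paths through distinct common ancestors add.
Monozygotic twins share every allele identical by descent: r = 1.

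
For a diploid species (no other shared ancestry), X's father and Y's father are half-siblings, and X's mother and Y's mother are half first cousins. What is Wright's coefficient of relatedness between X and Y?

0.078125

With two independent routes of shared ancestry, r is the sum of the two contributions.
X and Y are related in two ways: half first cousins through their fathers (r = 1/16) and half second cousins through their mothers (r = 1/64).
r = 1/16 + 1/64 = 5/64 = 0.078125.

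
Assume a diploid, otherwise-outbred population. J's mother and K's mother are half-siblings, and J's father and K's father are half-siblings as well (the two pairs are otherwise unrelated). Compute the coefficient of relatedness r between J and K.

Wright's path rule: contributions from independent ancestry routes add.
J and K are related in two ways: half first cousins through their mothers (r = 1/16) and half first cousins through their fathers (r = 1/16).
r = 1/16 + 1/16 = 1/8 = 0.125.

0.125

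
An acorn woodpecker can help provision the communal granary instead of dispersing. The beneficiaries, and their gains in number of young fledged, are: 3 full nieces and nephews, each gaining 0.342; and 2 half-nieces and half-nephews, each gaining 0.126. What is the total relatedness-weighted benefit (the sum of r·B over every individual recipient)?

r to a full niece or nephew = 1/4 (full aunt/uncle↔niece/nephew: two paths of length 3 through the shared grandparent pair: r = 2·(1/2)^3 = 1/4).
r to a half-niece or half-nephew = 1/8 (half-aunt/uncle↔niece/nephew: one path of length 3: r = (1/2)^3 = 1/8).
Summing one r·B term per recipient: 3·0.25·0.342 + 2·0.125·0.126 = 0.288.

0.288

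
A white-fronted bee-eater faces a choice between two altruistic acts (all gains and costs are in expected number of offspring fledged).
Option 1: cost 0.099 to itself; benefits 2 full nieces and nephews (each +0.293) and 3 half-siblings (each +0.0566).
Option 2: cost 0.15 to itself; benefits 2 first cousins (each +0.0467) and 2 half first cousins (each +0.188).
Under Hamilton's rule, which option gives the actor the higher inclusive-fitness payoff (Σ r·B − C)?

Option 1

Option 1: r to a full niece or nephew = 0.25.
Option 1: r to a half-sibling = 0.25.
Option 1: Σ r·B − C = (2·0.25·0.293 + 3·0.25·0.0566) − 0.099 = 0.08995.
Option 2: r to a first cousin = 0.125.
Option 2: r to a half first cousin = 0.0625.
Option 2: Σ r·B − C = (2·0.125·0.0467 + 2·0.0625·0.188) − 0.15 = -0.114825.
Option 1 has the higher net inclusive-fitness payoff.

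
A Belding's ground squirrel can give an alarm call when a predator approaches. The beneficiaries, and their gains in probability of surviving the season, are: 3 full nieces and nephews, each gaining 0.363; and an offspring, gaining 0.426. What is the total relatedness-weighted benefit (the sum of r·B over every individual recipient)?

r to a full niece or nephew = 1/4 (full aunt/uncle↔niece/nephew: two paths of length 3 through the shared grandparent pair: r = 2·(1/2)^3 = 1/4).
r to an offspring = 0.5 (one parent–offspring link: r = (1/2)^1 = 1/2).
Summing one r·B term per recipient: 3·0.25·0.363 + 1·0.5·0.426 = 0.48525.

0.48525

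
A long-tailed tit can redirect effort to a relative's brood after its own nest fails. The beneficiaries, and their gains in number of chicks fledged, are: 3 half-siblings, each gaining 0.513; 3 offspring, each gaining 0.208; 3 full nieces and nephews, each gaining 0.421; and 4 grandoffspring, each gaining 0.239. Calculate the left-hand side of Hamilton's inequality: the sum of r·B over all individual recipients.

1.2515

r to a half-sibling = 0.25 (half-sibs share one parent — one path of length 2: r = (1/2)^2 = 1/4).
r to an offspring = 1/2 (one parent–offspring link: r = (1/2)^1 = 1/2).
r to a full niece or nephew = 1/4 (full aunt/uncle↔niece/nephew: two paths of length 3 through the shared grandparent pair: r = 2·(1/2)^3 = 1/4).
r to a grandoffspring = 0.25 (two parent–offspring links: r = (1/2)^2 = 1/4).
Summing one r·B term per recipient: 3·0.25·0.513 + 3·0.5·0.208 + 3·0.25·0.421 + 4·0.25·0.239 = 1.2515.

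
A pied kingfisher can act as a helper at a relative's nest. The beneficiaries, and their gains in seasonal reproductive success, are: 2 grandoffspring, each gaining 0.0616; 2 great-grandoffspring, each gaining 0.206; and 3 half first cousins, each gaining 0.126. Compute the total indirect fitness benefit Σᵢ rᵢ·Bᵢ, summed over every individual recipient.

0.105925

r to a grandoffspring = 1/4 (two parent–offspring links: r = (1/2)^2 = 1/4).
r to a great-grandoffspring = 1/8 (three parent–offspring links: r = (1/2)^3 = 1/8).
r to a half first cousin = 0.0625 (half first cousins share one grandparent — one path of length 4: r = (1/2)^4 = 1/16).
Summing one r·B term per recipient: 2·0.25·0.0616 + 2·0.125·0.206 + 3·0.0625·0.126 = 0.105925.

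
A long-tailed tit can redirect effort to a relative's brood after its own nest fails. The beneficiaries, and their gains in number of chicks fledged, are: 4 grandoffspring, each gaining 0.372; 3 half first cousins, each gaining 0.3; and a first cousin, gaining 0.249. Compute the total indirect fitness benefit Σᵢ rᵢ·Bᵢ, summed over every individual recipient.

r to a grandoffspring = 0.25 (two parent–offspring links: r = (1/2)^2 = 1/4).
r to a half first cousin = 0.0625 (half first cousins share one grandparent — one path of length 4: r = (1/2)^4 = 1/16).
r to a first cousin = 1/8 (first cousins share one grandparent pair — two paths of length 4: r = 2·(1/2)^4 = 1/8).
Summing one r·B term per recipient: 4·0.25·0.372 + 3·0.0625·0.3 + 1·0.125·0.249 = 0.459375.

0.459375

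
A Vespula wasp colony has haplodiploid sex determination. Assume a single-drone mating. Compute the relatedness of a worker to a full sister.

0.75

Haplodiploid full sisters inherit their father's entire haploid genome identically (contributing 1/2) and on average half of their mother's contribution (1/2 · 1/2 = 1/4); r = 1/2 + 1/4 = 3/4.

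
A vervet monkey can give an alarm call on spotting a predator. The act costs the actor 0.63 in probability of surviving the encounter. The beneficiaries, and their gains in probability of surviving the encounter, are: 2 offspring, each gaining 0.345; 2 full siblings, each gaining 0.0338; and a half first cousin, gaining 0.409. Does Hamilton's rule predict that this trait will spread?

Hamilton's rule: the trait is favored when the sum of r·B over every recipient exceeds the actor's cost C.
r to an offspring = 1/2 (one parent–offspring link: r = (1/2)^1 = 1/2).
r to a full sibling = 1/2 (full sibs share both parents — two paths of length 2: r = 2·(1/2)^2 = 1/2).
r to a half first cousin = 1/16 (half first cousins share one grandparent — one path of length 4: r = (1/2)^4 = 1/16).
Summing one r·B term per recipient: 2·0.5·0.345 + 2·0.5·0.0338 + 1·0.0625·0.409 = 0.4043625.
0.4043625 < 0.63: the indirect benefit is less than the cost.

No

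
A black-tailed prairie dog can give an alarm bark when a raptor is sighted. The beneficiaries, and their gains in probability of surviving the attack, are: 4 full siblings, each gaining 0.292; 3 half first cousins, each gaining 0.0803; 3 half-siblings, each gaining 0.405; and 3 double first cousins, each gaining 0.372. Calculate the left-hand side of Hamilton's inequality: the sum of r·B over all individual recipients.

r to a full sibling = 1/2 (full sibs share both parents — two paths of length 2: r = 2·(1/2)^2 = 1/2).
r to a half first cousin = 0.0625 (half first cousins share one grandparent — one path of length 4: r = (1/2)^4 = 1/16).
r to a half-sibling = 1/4 (half-sibs share one parent — one path of length 2: r = (1/2)^2 = 1/4).
r to a double first cousin = 0.25 (double first cousins share both grandparent pairs — four paths of length 4: r = 4·(1/2)^4 = 1/4).
Summing one r·B term per recipient: 4·0.5·0.292 + 3·0.0625·0.0803 + 3·0.25·0.405 + 3·0.25·0.372 = 1.18180625.

1.18180625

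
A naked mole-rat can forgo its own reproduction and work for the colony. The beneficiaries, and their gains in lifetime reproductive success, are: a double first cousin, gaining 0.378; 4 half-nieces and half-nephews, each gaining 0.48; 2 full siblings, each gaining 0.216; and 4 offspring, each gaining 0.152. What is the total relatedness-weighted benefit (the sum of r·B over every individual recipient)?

0.8545

r to a double first cousin = 0.25 (double first cousins share both grandparent pairs — four paths of length 4: r = 4·(1/2)^4 = 1/4).
r to a half-niece or half-nephew = 1/8 (half-aunt/uncle↔niece/nephew: one path of length 3: r = (1/2)^3 = 1/8).
r to a full sibling = 1/2 (full sibs share both parents — two paths of length 2: r = 2·(1/2)^2 = 1/2).
r to an offspring = 0.5 (one parent–offspring link: r = (1/2)^1 = 1/2).
Summing one r·B term per recipient: 1·0.25·0.378 + 4·0.125·0.48 + 2·0.5·0.216 + 4·0.5·0.152 = 0.8545.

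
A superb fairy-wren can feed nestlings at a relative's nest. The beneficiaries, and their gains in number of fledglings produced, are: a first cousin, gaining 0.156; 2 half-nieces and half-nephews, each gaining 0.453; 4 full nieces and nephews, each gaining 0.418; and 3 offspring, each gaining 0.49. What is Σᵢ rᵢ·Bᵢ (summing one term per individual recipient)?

r to a first cousin = 0.125 (first cousins share one grandparent pair — two paths of length 4: r = 2·(1/2)^4 = 1/8).
r to a half-niece or half-nephew = 1/8 (half-aunt/uncle↔niece/nephew: one path of length 3: r = (1/2)^3 = 1/8).
r to a full niece or nephew = 0.25 (full aunt/uncle↔niece/nephew: two paths of length 3 through the shared grandparent pair: r = 2·(1/2)^3 = 1/4).
r to an offspring = 1/2 (one parent–offspring link: r = (1/2)^1 = 1/2).
Summing one r·B term per recipient: 1·0.125·0.156 + 2·0.125·0.453 + 4·0.25·0.418 + 3·0.5·0.49 = 1.28575.

1.28575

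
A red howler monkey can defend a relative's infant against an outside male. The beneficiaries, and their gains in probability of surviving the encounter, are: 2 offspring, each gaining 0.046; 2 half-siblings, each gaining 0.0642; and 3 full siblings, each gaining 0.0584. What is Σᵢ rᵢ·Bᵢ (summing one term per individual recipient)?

r to an offspring = 0.5 (one parent–offspring link: r = (1/2)^1 = 1/2).
r to a half-sibling = 0.25 (half-sibs share one parent — one path of length 2: r = (1/2)^2 = 1/4).
r to a full sibling = 0.5 (full sibs share both parents — two paths of length 2: r = 2·(1/2)^2 = 1/2).
Summing one r·B term per recipient: 2·0.5·0.046 + 2·0.25·0.0642 + 3·0.5·0.0584 = 0.1657.

0.1657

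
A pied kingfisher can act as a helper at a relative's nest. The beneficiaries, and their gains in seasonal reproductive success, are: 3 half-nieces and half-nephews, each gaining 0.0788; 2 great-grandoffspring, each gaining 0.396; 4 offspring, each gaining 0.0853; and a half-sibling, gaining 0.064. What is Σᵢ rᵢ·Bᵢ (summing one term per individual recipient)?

r to a half-niece or half-nephew = 0.125 (half-aunt/uncle↔niece/nephew: one path of length 3: r = (1/2)^3 = 1/8).
r to a great-grandoffspring = 1/8 (three parent–offspring links: r = (1/2)^3 = 1/8).
r to an offspring = 0.5 (one parent–offspring link: r = (1/2)^1 = 1/2).
r to a half-sibling = 0.25 (half-sibs share one parent — one path of length 2: r = (1/2)^2 = 1/4).
Summing one r·B term per recipient: 3·0.125·0.0788 + 2·0.125·0.396 + 4·0.5·0.0853 + 1·0.25·0.064 = 0.31515.

0.31515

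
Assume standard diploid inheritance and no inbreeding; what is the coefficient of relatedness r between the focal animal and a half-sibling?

Half-sibs share one parent — one path of length 2: r = (1/2)^2 = 1/4.

0.25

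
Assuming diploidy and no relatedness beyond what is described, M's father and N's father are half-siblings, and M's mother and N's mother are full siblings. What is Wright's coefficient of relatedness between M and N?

0.1875

Independent pedigree routes through distinct common ancestors add.
M and N are related in two ways: half first cousins through their fathers (r = 1/16) and first cousins through their mothers (r = 1/8).
r = 1/16 + 1/8 = 0.1875.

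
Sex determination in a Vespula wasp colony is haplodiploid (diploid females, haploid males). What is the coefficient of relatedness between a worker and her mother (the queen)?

One meiotic link between diploid queen and diploid daughter: r = 1/2.

0.5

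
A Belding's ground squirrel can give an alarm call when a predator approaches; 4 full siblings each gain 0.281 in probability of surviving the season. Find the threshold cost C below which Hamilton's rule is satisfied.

0.562

r to a full sibling = 1/2 (full sibs share both parents — two paths of length 2: r = 2·(1/2)^2 = 1/2).
Hamilton's rule: n·r·B > C, so the trait is favored while C < n·r·B = 4·0.5·0.281 = 0.562.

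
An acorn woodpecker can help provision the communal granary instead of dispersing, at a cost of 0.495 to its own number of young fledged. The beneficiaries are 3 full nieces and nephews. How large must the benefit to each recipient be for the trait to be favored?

0.66

r to a full niece or nephew = 0.25 (full aunt/uncle↔niece/nephew: two paths of length 3 through the shared grandparent pair: r = 2·(1/2)^3 = 1/4).
Hamilton's rule with n recipients of equal r: n·r·B > C, so B > C/(n·r) = 0.495/(3·0.25) = 0.66.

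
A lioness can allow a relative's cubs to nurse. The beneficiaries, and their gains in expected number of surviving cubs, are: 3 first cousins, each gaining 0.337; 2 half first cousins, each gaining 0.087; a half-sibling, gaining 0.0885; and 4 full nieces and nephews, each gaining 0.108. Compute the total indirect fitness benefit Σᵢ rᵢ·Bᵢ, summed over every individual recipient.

r to a first cousin = 1/8 (first cousins share one grandparent pair — two paths of length 4: r = 2·(1/2)^4 = 1/8).
r to a half first cousin = 1/16 (half first cousins share one grandparent — one path of length 4: r = (1/2)^4 = 1/16).
r to a half-sibling = 0.25 (half-sibs share one parent — one path of length 2: r = (1/2)^2 = 1/4).
r to a full niece or nephew = 1/4 (full aunt/uncle↔niece/nephew: two paths of length 3 through the shared grandparent pair: r = 2·(1/2)^3 = 1/4).
Summing one r·B term per recipient: 3·0.125·0.337 + 2·0.0625·0.087 + 1·0.25·0.0885 + 4·0.25·0.108 = 0.267375.

0.267375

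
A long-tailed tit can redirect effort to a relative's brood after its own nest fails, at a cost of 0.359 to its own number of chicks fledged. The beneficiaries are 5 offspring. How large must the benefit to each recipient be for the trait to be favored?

0.1436

r to an offspring = 0.5 (one parent–offspring link: r = (1/2)^1 = 1/2).
Hamilton's rule with n recipients of equal r: n·r·B > C, so B > C/(n·r) = 0.359/(5·0.5) = 0.1436.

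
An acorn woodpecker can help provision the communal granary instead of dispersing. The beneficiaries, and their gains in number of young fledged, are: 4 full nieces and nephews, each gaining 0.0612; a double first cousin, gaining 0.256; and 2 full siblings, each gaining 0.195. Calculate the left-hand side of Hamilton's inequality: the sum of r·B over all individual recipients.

0.3202

r to a full niece or nephew = 1/4 (full aunt/uncle↔niece/nephew: two paths of length 3 through the shared grandparent pair: r = 2·(1/2)^3 = 1/4).
r to a double first cousin = 0.25 (double first cousins share both grandparent pairs — four paths of length 4: r = 4·(1/2)^4 = 1/4).
r to a full sibling = 1/2 (full sibs share both parents — two paths of length 2: r = 2·(1/2)^2 = 1/2).
Summing one r·B term per recipient: 4·0.25·0.0612 + 1·0.25·0.256 + 2·0.5·0.195 = 0.3202.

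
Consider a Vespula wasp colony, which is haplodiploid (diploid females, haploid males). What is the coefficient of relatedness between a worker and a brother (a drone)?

Her haploid brother carries none of their father's genes and a random half of their mother's genome; that half matches the maternal half of her own genome with probability 1/2: r = 1/2 · 1/2 = 1/4.

0.25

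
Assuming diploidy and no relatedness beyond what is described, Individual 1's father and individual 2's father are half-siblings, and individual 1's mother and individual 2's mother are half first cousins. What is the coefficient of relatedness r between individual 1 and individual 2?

0.078125

Wright's path rule: contributions from independent ancestry routes add.
Individual 1 and individual 2 are related in two ways: half first cousins through their fathers (r = 1/16) and half second cousins through their mothers (r = 1/64).
r = 1/16 + 1/64 = 0.078125.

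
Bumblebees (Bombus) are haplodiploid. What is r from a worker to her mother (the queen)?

0.5

One meiotic link between diploid queen and diploid daughter: r = 1/2.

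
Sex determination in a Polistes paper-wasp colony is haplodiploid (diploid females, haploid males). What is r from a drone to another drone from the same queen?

Haploid brothers each carry a random half of the queen's diploid genome, so on average they share half: r = 1/2.

0.5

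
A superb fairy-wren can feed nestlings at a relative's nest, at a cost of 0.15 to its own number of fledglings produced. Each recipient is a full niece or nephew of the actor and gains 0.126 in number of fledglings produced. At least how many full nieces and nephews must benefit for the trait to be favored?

r to a full niece or nephew = 1/4 (full aunt/uncle↔niece/nephew: two paths of length 3 through the shared grandparent pair: r = 2·(1/2)^3 = 1/4).
Hamilton's rule: n·r·B > C  ⇒  n > C/(r·B) = 0.15/(0.25·0.126) = 4.762.
The smallest integer exceeding 4.762 is 5.

5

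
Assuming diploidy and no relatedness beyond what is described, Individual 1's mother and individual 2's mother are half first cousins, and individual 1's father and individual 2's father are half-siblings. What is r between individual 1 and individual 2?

0.078125

Independent pedigree routes through distinct common ancestors add.
Individual 1 and individual 2 are related in two ways: half second cousins through their mothers (r = 1/64) and half first cousins through their fathers (r = 1/16).
r = 1/64 + 1/16 = 5/64 = 0.078125.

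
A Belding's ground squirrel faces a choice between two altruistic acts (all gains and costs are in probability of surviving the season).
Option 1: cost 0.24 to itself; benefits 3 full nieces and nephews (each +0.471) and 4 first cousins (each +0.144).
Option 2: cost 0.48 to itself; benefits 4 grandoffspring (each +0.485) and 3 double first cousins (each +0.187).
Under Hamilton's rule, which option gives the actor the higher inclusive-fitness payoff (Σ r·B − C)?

Option 1: r to a full niece or nephew = 0.25.
Option 1: r to a first cousin = 0.125.
Option 1: Σ r·B − C = (3·0.25·0.471 + 4·0.125·0.144) − 0.24 = 0.18525.
Option 2: r to a grandoffspring = 0.25.
Option 2: r to a double first cousin = 0.25.
Option 2: Σ r·B − C = (4·0.25·0.485 + 3·0.25·0.187) − 0.48 = 0.14525.
Option 1 has the higher net inclusive-fitness payoff.

Option 1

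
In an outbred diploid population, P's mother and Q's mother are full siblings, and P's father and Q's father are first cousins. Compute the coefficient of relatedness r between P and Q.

Wright's path rule: contributions from independent ancestry routes add.
P and Q are related in two ways: first cousins through their mothers (r = 1/8) and second cousins through their fathers (r = 1/32).
r = 1/8 + 1/32 = 0.15625.

0.15625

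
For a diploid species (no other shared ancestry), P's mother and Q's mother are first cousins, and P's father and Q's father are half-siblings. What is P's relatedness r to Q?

0.09375

Relatedness sums over independent paths through distinct common ancestors.
P and Q are related in two ways: second cousins through their mothers (r = 1/32) and half first cousins through their fathers (r = 1/16).
r = 1/32 + 1/16 = 3/32 = 0.09375.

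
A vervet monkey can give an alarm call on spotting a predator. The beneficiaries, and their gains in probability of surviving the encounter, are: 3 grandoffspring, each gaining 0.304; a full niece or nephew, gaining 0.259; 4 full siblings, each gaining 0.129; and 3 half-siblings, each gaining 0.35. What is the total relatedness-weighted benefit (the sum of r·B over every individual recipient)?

0.81325

r to a grandoffspring = 0.25 (two parent–offspring links: r = (1/2)^2 = 1/4).
r to a full niece or nephew = 0.25 (full aunt/uncle↔niece/nephew: two paths of length 3 through the shared grandparent pair: r = 2·(1/2)^3 = 1/4).
r to a full sibling = 0.5 (full sibs share both parents — two paths of length 2: r = 2·(1/2)^2 = 1/2).
r to a half-sibling = 0.25 (half-sibs share one parent — one path of length 2: r = (1/2)^2 = 1/4).
Summing one r·B term per recipient: 3·0.25·0.304 + 1·0.25·0.259 + 4·0.5·0.129 + 3·0.25·0.35 = 0.81325.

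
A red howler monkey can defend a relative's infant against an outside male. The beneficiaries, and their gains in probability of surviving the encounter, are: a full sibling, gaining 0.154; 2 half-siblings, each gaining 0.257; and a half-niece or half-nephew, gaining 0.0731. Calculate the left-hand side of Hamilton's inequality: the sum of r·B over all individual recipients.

r to a full sibling = 0.5 (full sibs share both parents — two paths of length 2: r = 2·(1/2)^2 = 1/2).
r to a half-sibling = 1/4 (half-sibs share one parent — one path of length 2: r = (1/2)^2 = 1/4).
r to a half-niece or half-nephew = 1/8 (half-aunt/uncle↔niece/nephew: one path of length 3: r = (1/2)^3 = 1/8).
Summing one r·B term per recipient: 1·0.5·0.154 + 2·0.25·0.257 + 1·0.125·0.0731 = 0.2146375.

0.2146375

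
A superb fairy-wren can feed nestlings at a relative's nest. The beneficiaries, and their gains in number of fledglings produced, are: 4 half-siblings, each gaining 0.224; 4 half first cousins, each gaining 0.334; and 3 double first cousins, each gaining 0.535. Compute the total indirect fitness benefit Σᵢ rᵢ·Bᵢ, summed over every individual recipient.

r to a half-sibling = 0.25 (half-sibs share one parent — one path of length 2: r = (1/2)^2 = 1/4).
r to a half first cousin = 1/16 (half first cousins share one grandparent — one path of length 4: r = (1/2)^4 = 1/16).
r to a double first cousin = 1/4 (double first cousins share both grandparent pairs — four paths of length 4: r = 4·(1/2)^4 = 1/4).
Summing one r·B term per recipient: 4·0.25·0.224 + 4·0.0625·0.334 + 3·0.25·0.535 = 0.70875.

0.70875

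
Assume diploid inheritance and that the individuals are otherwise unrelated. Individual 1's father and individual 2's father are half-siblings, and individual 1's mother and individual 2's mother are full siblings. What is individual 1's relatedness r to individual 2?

0.1875

With two independent routes of shared ancestry, r is the sum of the two contributions.
Individual 1 and individual 2 are related in two ways: half first cousins through their fathers (r = 1/16) and first cousins through their mothers (r = 1/8).
r = 1/16 + 1/8 = 0.1875.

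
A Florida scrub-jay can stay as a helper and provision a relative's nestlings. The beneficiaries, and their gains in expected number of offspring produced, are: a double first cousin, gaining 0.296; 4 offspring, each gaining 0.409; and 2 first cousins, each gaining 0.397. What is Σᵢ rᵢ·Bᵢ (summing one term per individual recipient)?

r to a double first cousin = 1/4 (double first cousins share both grandparent pairs — four paths of length 4: r = 4·(1/2)^4 = 1/4).
r to an offspring = 1/2 (one parent–offspring link: r = (1/2)^1 = 1/2).
r to a first cousin = 0.125 (first cousins share one grandparent pair — two paths of length 4: r = 2·(1/2)^4 = 1/8).
Summing one r·B term per recipient: 1·0.25·0.296 + 4·0.5·0.409 + 2·0.125·0.397 = 0.99125.

0.99125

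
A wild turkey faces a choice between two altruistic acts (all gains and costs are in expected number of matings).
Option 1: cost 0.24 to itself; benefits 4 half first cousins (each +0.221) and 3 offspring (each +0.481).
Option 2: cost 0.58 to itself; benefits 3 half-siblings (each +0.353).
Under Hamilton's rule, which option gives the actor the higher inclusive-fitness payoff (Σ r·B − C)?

Option 1

Option 1: r to a half first cousin = 0.0625.
Option 1: r to an offspring = 0.5.
Option 1: Σ r·B − C = (4·0.0625·0.221 + 3·0.5·0.481) − 0.24 = 0.53675.
Option 2: r to a half-sibling = 0.25.
Option 2: Σ r·B − C = (3·0.25·0.353) − 0.58 = -0.31525.
Option 1 has the higher net inclusive-fitness payoff.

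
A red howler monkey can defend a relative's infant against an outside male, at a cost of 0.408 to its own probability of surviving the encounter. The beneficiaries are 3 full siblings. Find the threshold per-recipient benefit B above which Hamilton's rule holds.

0.272

r to a full sibling = 0.5 (full sibs share both parents — two paths of length 2: r = 2·(1/2)^2 = 1/2).
Hamilton's rule with n recipients of equal r: n·r·B > C, so B > C/(n·r) = 0.408/(3·0.5) = 0.272.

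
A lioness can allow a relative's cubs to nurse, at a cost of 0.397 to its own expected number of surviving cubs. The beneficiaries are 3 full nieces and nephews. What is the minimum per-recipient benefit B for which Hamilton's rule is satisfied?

r to a full niece or nephew = 1/4 (full aunt/uncle↔niece/nephew: two paths of length 3 through the shared grandparent pair: r = 2·(1/2)^3 = 1/4).
Hamilton's rule with n recipients of equal r: n·r·B > C, so B > C/(n·r) = 0.397/(3·0.25) = 0.5293.

0.5293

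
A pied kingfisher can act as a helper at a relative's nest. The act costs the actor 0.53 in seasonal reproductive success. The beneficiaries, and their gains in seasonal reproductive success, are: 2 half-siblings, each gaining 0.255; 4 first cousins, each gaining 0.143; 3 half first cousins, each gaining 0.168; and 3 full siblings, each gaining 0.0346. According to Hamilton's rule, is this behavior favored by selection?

Hamilton's rule: the trait is favored when the sum of r·B over every recipient exceeds the actor's cost C.
r to a half-sibling = 1/4 (half-sibs share one parent — one path of length 2: r = (1/2)^2 = 1/4).
r to a first cousin = 0.125 (first cousins share one grandparent pair — two paths of length 4: r = 2·(1/2)^4 = 1/8).
r to a half first cousin = 0.0625 (half first cousins share one grandparent — one path of length 4: r = (1/2)^4 = 1/16).
r to a full sibling = 0.5 (full sibs share both parents — two paths of length 2: r = 2·(1/2)^2 = 1/2).
Summing one r·B term per recipient: 2·0.25·0.255 + 4·0.125·0.143 + 3·0.0625·0.168 + 3·0.5·0.0346 = 0.2824.
0.2824 < 0.53: the indirect benefit is less than the cost.

No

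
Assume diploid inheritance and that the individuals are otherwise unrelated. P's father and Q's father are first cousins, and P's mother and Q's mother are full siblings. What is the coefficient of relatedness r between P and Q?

0.15625

Wright's path rule: contributions from independent ancestry routes add.
P and Q are related in two ways: second cousins through their fathers (r = 1/32) and first cousins through their mothers (r = 1/8).
r = 1/32 + 1/8 = 5/32 = 0.15625.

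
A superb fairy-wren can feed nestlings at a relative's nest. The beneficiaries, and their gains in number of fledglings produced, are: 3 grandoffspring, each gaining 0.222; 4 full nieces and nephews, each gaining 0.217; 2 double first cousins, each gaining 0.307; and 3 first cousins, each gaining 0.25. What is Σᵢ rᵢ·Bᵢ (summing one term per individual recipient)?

r to a grandoffspring = 1/4 (two parent–offspring links: r = (1/2)^2 = 1/4).
r to a full niece or nephew = 0.25 (full aunt/uncle↔niece/nephew: two paths of length 3 through the shared grandparent pair: r = 2·(1/2)^3 = 1/4).
r to a double first cousin = 1/4 (double first cousins share both grandparent pairs — four paths of length 4: r = 4·(1/2)^4 = 1/4).
r to a first cousin = 1/8 (first cousins share one grandparent pair — two paths of length 4: r = 2·(1/2)^4 = 1/8).
Summing one r·B term per recipient: 3·0.25·0.222 + 4·0.25·0.217 + 2·0.25·0.307 + 3·0.125·0.25 = 0.63075.

0.63075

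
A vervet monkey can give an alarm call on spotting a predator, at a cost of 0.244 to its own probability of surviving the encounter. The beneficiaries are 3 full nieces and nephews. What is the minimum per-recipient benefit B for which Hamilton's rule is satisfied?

r to a full niece or nephew = 0.25 (full aunt/uncle↔niece/nephew: two paths of length 3 through the shared grandparent pair: r = 2·(1/2)^3 = 1/4).
Hamilton's rule with n recipients of equal r: n·r·B > C, so B > C/(n·r) = 0.244/(3·0.25) = 0.3253.

0.3253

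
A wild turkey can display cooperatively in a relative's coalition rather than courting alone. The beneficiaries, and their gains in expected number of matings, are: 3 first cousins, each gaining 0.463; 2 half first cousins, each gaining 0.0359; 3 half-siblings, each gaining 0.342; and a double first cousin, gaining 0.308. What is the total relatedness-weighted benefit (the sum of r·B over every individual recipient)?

r to a first cousin = 0.125 (first cousins share one grandparent pair — two paths of length 4: r = 2·(1/2)^4 = 1/8).
r to a half first cousin = 1/16 (half first cousins share one grandparent — one path of length 4: r = (1/2)^4 = 1/16).
r to a half-sibling = 0.25 (half-sibs share one parent — one path of length 2: r = (1/2)^2 = 1/4).
r to a double first cousin = 1/4 (double first cousins share both grandparent pairs — four paths of length 4: r = 4·(1/2)^4 = 1/4).
Summing one r·B term per recipient: 3·0.125·0.463 + 2·0.0625·0.0359 + 3·0.25·0.342 + 1·0.25·0.308 = 0.5116125.

0.5116125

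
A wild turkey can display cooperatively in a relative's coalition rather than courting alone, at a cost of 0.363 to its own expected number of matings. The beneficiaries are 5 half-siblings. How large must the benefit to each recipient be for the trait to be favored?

0.2904

r to a half-sibling = 1/4 (half-sibs share one parent — one path of length 2: r = (1/2)^2 = 1/4).
Hamilton's rule with n recipients of equal r: n·r·B > C, so B > C/(n·r) = 0.363/(5·0.25) = 0.2904.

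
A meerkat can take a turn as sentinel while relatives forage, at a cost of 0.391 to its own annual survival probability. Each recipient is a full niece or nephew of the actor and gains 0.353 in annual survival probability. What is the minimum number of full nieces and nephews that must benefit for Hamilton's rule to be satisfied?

5

r to a full niece or nephew = 1/4 (full aunt/uncle↔niece/nephew: two paths of length 3 through the shared grandparent pair: r = 2·(1/2)^3 = 1/4).
Hamilton's rule: n·r·B > C  ⇒  n > C/(r·B) = 0.391/(0.25·0.353) = 4.431.
The smallest integer exceeding 4.431 is 5.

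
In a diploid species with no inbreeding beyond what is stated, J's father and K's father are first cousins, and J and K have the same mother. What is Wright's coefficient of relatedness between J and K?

0.28125

With two independent routes of shared ancestry, r is the sum of the two contributions.
J and K are related in two ways: second cousins through their fathers (r = 1/32) and half-sibs through their shared mother (r = 1/4).
r = 1/32 + 1/4 = 0.28125.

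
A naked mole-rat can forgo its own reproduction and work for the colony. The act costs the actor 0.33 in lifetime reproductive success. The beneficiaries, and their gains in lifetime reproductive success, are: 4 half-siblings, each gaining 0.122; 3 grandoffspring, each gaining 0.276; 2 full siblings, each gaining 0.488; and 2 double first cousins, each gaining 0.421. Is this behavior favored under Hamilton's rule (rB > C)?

Yes

Hamilton's rule: the trait is favored when the sum of r·B over every recipient exceeds the actor's cost C.
r to a half-sibling = 0.25 (half-sibs share one parent — one path of length 2: r = (1/2)^2 = 1/4).
r to a grandoffspring = 1/4 (two parent–offspring links: r = (1/2)^2 = 1/4).
r to a full sibling = 0.5 (full sibs share both parents — two paths of length 2: r = 2·(1/2)^2 = 1/2).
r to a double first cousin = 1/4 (double first cousins share both grandparent pairs — four paths of length 4: r = 4·(1/2)^4 = 1/4).
Summing one r·B term per recipient: 4·0.25·0.122 + 3·0.25·0.276 + 2·0.5·0.488 + 2·0.25·0.421 = 1.0275.
1.0275 > 0.33: the indirect benefit exceeds the cost.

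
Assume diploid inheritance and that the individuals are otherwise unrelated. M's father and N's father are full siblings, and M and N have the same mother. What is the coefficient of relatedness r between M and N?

With two independent routes of shared ancestry, r is the sum of the two contributions.
M and N are related in two ways: first cousins through their fathers (r = 1/8) and half-sibs through their shared mother (r = 1/4).
r = 1/8 + 1/4 = 3/8 = 0.375.

0.375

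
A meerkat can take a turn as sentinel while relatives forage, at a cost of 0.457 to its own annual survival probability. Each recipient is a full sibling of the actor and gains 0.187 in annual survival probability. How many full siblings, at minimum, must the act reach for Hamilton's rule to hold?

5

r to a full sibling = 0.5 (full sibs share both parents — two paths of length 2: r = 2·(1/2)^2 = 1/2).
Hamilton's rule: n·r·B > C  ⇒  n > C/(r·B) = 0.457/(0.5·0.187) = 4.888.
The smallest integer exceeding 4.888 is 5.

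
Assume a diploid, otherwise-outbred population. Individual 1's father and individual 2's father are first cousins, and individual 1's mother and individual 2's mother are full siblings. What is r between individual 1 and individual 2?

0.15625

With two independent routes of shared ancestry, r is the sum of the two contributions.
Individual 1 and individual 2 are related in two ways: second cousins through their fathers (r = 1/32) and first cousins through their mothers (r = 1/8).
r = 1/32 + 1/8 = 5/32 = 0.15625.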